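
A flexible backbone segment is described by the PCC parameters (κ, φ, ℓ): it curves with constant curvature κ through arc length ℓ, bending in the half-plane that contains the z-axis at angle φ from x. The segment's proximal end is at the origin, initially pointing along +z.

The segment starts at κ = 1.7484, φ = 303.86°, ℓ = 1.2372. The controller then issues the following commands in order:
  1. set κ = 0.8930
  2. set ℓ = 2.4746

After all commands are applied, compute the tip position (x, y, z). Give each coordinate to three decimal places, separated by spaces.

0.996 -1.485 0.899

initial: κ=1.7484, φ=303.86°, ℓ=1.2372
cmd 1: set κ=0.8930 → (κ,φ,ℓ)=(0.8930,303.86°,1.2372) → tip=(0.3436,-0.5121,1.0004)
cmd 2: set ℓ=2.4746 → (κ,φ,ℓ)=(0.8930,303.86°,2.4746) → tip=(0.9960,-1.4845,0.8989)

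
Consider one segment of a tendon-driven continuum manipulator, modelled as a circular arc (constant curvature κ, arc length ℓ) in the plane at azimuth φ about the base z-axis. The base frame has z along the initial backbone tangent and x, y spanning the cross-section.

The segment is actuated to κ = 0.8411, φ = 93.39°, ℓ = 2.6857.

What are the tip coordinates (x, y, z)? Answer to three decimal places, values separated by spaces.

-0.115 1.941 0.918

θ = κ·ℓ = 0.8411 × 2.6857 = 2.25894 rad
ρ = (1 − cos θ)/κ = (1 − -0.63511)/0.8411 = 1.94401
z = sin θ / κ = 0.77242/0.8411 = 0.91835
x = ρ cos φ = 1.94401 × cos(93.39°) = -0.11495
y = ρ sin φ = 1.94401 × sin(93.39°) = 1.94061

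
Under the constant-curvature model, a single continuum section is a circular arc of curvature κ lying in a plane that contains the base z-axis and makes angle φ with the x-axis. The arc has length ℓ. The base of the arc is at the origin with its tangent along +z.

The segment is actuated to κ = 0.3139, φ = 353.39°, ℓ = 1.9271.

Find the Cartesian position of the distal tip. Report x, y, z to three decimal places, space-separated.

θ = κ·ℓ = 0.3139 × 1.9271 = 0.60492 rad
ρ = (1 − cos θ)/κ = (1 − 0.82255)/0.3139 = 0.56531
z = sin θ / κ = 0.56869/0.3139 = 1.81170
x = ρ cos φ = 0.56531 × cos(353.39°) = 0.56155
y = ρ sin φ = 0.56531 × sin(353.39°) = -0.06507

0.562 -0.065 1.812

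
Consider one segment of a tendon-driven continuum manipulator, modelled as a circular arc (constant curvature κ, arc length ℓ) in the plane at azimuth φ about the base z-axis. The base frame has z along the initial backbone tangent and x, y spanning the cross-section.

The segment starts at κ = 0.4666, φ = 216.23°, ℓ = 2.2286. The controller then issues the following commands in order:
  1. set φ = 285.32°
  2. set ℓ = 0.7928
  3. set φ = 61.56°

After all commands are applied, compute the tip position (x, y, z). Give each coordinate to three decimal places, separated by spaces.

0.069 0.127 0.775

initial: κ=0.4666, φ=216.23°, ℓ=2.2286
cmd 1: set φ=285.32° → (κ,φ,ℓ)=(0.4666,285.32°,2.2286) → tip=(0.2795,-1.0204,1.8481)
cmd 2: set ℓ=0.7928 → (κ,φ,ℓ)=(0.4666,285.32°,0.7928) → tip=(0.0383,-0.1398,0.7748)
cmd 3: set φ=61.56° → (κ,φ,ℓ)=(0.4666,61.56°,0.7928) → tip=(0.0690,0.1275,0.7748)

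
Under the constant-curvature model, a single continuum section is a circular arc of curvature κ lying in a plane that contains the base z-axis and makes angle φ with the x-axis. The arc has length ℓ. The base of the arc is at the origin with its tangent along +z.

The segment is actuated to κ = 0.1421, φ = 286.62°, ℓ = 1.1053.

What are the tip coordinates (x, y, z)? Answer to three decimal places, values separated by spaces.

0.025 -0.083 1.101

θ = κ·ℓ = 0.1421 × 1.1053 = 0.15706 rad
ρ = (1 − cos θ)/κ = (1 − 0.98769)/0.1421 = 0.08662
z = sin θ / κ = 0.15642/0.1421 = 1.10076
x = ρ cos φ = 0.08662 × cos(286.62°) = 0.02478
y = ρ sin φ = 0.08662 × sin(286.62°) = -0.08300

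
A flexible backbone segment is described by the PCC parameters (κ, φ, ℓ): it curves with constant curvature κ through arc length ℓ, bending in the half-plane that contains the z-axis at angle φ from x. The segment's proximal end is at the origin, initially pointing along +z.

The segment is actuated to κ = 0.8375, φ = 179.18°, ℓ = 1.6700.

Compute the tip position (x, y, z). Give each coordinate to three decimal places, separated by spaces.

θ = κ·ℓ = 0.8375 × 1.6700 = 1.39863 rad
ρ = (1 − cos θ)/κ = (1 − 0.17132)/0.8375 = 0.98947
z = sin θ / κ = 0.98522/0.8375 = 1.17638
x = ρ cos φ = 0.98947 × cos(179.18°) = -0.98936
y = ρ sin φ = 0.98947 × sin(179.18°) = 0.01416

-0.989 0.014 1.176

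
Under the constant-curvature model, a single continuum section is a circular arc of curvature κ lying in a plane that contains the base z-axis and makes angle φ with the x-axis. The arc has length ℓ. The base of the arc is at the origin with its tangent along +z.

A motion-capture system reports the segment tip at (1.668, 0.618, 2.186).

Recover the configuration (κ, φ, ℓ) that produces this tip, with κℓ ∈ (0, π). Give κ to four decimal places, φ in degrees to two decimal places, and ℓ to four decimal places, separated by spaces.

ρ = √(x²+y²) = √(1.668² + 0.618²) = 1.77881
φ = atan2(y, x) mod 360° = atan2(0.618, 1.668) = 20.3298°
|p|² = ρ² + z² = 1.77881² + 2.186² = 7.94274
κ = 2ρ / |p|² = 2×1.77881 / 7.94274 = 0.44791
θ = 2·atan2(ρ, z) = 2·atan2(1.77881, 2.186) = 1.36611 rad
ℓ = θ/κ = 1.36611/0.44791 = 3.04998

0.4479 20.33 3.0500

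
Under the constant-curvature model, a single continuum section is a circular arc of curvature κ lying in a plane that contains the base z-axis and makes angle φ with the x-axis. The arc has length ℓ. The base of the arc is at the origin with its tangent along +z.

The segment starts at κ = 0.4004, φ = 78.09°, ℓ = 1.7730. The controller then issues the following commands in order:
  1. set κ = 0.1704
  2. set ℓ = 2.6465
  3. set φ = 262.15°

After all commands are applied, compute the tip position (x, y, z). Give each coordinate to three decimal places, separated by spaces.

-0.080 -0.581 2.558

initial: κ=0.4004, φ=78.09°, ℓ=1.7730
cmd 1: set κ=0.1704 → (κ,φ,ℓ)=(0.1704,78.09°,1.7730) → tip=(0.0549,0.2601,1.7462)
cmd 2: set ℓ=2.6465 → (κ,φ,ℓ)=(0.1704,78.09°,2.6465) → tip=(0.1211,0.5741,2.5577)
cmd 3: set φ=262.15° → (κ,φ,ℓ)=(0.1704,262.15°,2.6465) → tip=(-0.0801,-0.5812,2.5577)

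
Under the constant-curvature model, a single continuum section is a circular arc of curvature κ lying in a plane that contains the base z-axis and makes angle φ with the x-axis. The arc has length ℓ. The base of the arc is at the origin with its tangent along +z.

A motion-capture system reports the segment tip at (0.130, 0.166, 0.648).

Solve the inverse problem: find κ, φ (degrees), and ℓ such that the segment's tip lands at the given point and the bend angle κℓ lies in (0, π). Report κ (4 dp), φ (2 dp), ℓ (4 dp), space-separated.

0.9081 51.93 0.6928

ρ = √(x²+y²) = √(0.130² + 0.166²) = 0.21085
φ = atan2(y, x) mod 360° = atan2(0.166, 0.130) = 51.9343°
|p|² = ρ² + z² = 0.21085² + 0.648² = 0.46436
κ = 2ρ / |p|² = 2×0.21085 / 0.46436 = 0.90811
θ = 2·atan2(ρ, z) = 2·atan2(0.21085, 0.648) = 0.62915 rad
ℓ = θ/κ = 0.62915/0.90811 = 0.69281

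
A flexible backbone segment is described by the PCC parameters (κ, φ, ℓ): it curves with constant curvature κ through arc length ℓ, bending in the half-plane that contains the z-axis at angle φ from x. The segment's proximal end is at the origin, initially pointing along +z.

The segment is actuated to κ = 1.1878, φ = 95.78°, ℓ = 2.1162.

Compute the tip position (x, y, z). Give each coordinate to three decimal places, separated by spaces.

θ = κ·ℓ = 1.1878 × 2.1162 = 2.51362 rad
ρ = (1 − cos θ)/κ = (1 − -0.80922)/1.1878 = 1.52317
z = sin θ / κ = 0.58750/1.1878 = 0.49461
x = ρ cos φ = 1.52317 × cos(95.78°) = -0.15340
y = ρ sin φ = 1.52317 × sin(95.78°) = 1.51543

-0.153 1.515 0.495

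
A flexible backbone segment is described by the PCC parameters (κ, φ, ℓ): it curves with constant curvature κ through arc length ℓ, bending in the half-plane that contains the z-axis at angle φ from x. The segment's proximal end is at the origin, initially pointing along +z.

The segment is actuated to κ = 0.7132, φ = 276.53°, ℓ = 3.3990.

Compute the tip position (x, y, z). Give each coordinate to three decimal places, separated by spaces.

0.280 -2.443 0.922

θ = κ·ℓ = 0.7132 × 3.3990 = 2.42417 rad
ρ = (1 − cos θ)/κ = (1 − -0.75350)/0.7132 = 2.45864
z = sin θ / κ = 0.65745/0.7132 = 0.92183
x = ρ cos φ = 2.45864 × cos(276.53°) = 0.27960
y = ρ sin φ = 2.45864 × sin(276.53°) = -2.44269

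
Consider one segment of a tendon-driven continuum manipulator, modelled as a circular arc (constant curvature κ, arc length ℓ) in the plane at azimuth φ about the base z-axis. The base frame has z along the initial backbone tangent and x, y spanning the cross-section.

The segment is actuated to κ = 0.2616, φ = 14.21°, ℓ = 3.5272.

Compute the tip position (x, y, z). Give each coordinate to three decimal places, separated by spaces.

1.469 0.372 3.048

θ = κ·ℓ = 0.2616 × 3.5272 = 0.92272 rad
ρ = (1 − cos θ)/κ = (1 − 0.60366)/0.2616 = 1.51507
z = sin θ / κ = 0.79724/0.2616 = 3.04757
x = ρ cos φ = 1.51507 × cos(14.21°) = 1.46871
y = ρ sin φ = 1.51507 × sin(14.21°) = 0.37191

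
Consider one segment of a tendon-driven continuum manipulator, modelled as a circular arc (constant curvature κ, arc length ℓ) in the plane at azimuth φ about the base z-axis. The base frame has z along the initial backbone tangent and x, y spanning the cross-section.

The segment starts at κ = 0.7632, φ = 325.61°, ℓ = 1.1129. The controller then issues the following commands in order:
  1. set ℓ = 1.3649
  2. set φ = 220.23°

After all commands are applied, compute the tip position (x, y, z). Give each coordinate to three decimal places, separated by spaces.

-0.495 -0.419 1.131

initial: κ=0.7632, φ=325.61°, ℓ=1.1129
cmd 1: set ℓ=1.3649 → (κ,φ,ℓ)=(0.7632,325.61°,1.3649) → tip=(0.5355,-0.3665,1.1311)
cmd 2: set φ=220.23° → (κ,φ,ℓ)=(0.7632,220.23°,1.3649) → tip=(-0.4954,-0.4191,1.1311)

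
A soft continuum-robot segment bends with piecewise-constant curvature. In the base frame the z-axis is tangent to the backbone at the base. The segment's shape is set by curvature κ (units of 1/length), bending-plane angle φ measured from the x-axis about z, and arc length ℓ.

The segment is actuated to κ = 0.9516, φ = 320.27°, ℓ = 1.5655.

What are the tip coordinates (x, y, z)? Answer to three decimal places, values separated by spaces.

θ = κ·ℓ = 0.9516 × 1.5655 = 1.48973 rad
ρ = (1 − cos θ)/κ = (1 − 0.08098)/0.9516 = 0.96577
z = sin θ / κ = 0.99672/0.9516 = 1.04741
x = ρ cos φ = 0.96577 × cos(320.27°) = 0.74274
y = ρ sin φ = 0.96577 × sin(320.27°) = -0.61729

0.743 -0.617 1.047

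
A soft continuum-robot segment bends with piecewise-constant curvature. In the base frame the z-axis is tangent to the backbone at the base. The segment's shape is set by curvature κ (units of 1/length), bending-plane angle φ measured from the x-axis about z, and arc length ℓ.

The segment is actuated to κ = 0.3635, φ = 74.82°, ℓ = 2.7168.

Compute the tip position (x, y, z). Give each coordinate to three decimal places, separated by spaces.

θ = κ·ℓ = 0.3635 × 2.7168 = 0.98756 rad
ρ = (1 − cos θ)/κ = (1 − 0.55073)/0.3635 = 1.23595
z = sin θ / κ = 0.83468/0.3635 = 2.29624
x = ρ cos φ = 1.23595 × cos(74.82°) = 0.32364
y = ρ sin φ = 1.23595 × sin(74.82°) = 1.19283

0.324 1.193 2.296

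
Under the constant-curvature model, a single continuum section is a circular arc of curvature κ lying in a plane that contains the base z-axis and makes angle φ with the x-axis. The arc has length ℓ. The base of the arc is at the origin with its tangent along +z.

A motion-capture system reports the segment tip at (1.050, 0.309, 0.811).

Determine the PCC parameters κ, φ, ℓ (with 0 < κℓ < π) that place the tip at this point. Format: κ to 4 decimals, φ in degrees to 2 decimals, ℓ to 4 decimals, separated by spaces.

ρ = √(x²+y²) = √(1.050² + 0.309²) = 1.09452
φ = atan2(y, x) mod 360° = atan2(0.309, 1.050) = 16.3984°
|p|² = ρ² + z² = 1.09452² + 0.811² = 1.85570
κ = 2ρ / |p|² = 2×1.09452 / 1.85570 = 1.17963
θ = 2·atan2(ρ, z) = 2·atan2(1.09452, 0.811) = 1.86621 rad
ℓ = θ/κ = 1.86621/1.17963 = 1.58203

1.1796 16.40 1.5820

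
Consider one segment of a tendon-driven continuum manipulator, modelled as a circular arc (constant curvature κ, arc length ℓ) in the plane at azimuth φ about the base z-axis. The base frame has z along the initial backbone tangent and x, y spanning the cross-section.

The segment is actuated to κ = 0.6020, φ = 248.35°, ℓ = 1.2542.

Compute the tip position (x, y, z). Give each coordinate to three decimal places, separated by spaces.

-0.167 -0.420 1.138

θ = κ·ℓ = 0.6020 × 1.2542 = 0.75503 rad
ρ = (1 − cos θ)/κ = (1 − 0.72825)/0.6020 = 0.45141
z = sin θ / κ = 0.68531/0.6020 = 1.13839
x = ρ cos φ = 0.45141 × cos(248.35°) = -0.16654
y = ρ sin φ = 0.45141 × sin(248.35°) = -0.41956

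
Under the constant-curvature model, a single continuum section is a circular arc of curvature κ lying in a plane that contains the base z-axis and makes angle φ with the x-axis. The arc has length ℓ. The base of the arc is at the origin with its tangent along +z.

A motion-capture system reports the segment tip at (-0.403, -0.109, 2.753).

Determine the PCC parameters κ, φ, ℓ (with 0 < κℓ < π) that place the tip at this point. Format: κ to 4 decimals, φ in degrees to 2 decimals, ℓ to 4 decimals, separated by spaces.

0.1077 195.13 2.7950

ρ = √(x²+y²) = √(-0.403² + -0.109²) = 0.41748
φ = atan2(y, x) mod 360° = atan2(-0.109, -0.403) = 195.1347°
|p|² = ρ² + z² = 0.41748² + 2.753² = 7.75330
κ = 2ρ / |p|² = 2×0.41748 / 7.75330 = 0.10769
θ = 2·atan2(ρ, z) = 2·atan2(0.41748, 2.753) = 0.30100 rad
ℓ = θ/κ = 0.30100/0.10769 = 2.79501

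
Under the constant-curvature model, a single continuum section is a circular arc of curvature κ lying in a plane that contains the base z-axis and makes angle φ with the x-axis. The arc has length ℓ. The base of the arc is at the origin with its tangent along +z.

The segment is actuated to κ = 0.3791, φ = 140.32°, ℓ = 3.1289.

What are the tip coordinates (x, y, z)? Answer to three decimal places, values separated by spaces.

θ = κ·ℓ = 0.3791 × 3.1289 = 1.18617 rad
ρ = (1 − cos θ)/κ = (1 − 0.37522)/0.3791 = 1.64807
z = sin θ / κ = 0.92694/0.3791 = 2.44510
x = ρ cos φ = 1.64807 × cos(140.32°) = -1.26839
y = ρ sin φ = 1.64807 × sin(140.32°) = 1.05229

-1.268 1.052 2.445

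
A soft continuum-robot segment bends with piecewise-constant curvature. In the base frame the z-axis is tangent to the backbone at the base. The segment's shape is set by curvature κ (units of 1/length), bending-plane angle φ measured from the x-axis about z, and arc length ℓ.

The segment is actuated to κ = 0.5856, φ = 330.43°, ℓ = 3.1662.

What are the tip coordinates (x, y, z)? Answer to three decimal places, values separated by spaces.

θ = κ·ℓ = 0.5856 × 3.1662 = 1.85413 rad
ρ = (1 − cos θ)/κ = (1 − -0.27955)/0.5856 = 2.18503
z = sin θ / κ = 0.96013/0.5856 = 1.63957
x = ρ cos φ = 2.18503 × cos(330.43°) = 1.90044
y = ρ sin φ = 2.18503 × sin(330.43°) = -1.07828

1.900 -1.078 1.640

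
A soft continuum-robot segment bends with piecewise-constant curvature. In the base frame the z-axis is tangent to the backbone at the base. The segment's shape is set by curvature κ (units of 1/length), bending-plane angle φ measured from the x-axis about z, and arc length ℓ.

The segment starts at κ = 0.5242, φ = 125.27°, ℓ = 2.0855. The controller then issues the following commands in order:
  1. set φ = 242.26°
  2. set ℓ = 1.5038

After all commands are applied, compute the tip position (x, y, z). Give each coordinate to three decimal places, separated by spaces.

-0.262 -0.498 1.353

initial: κ=0.5242, φ=125.27°, ℓ=2.0855
cmd 1: set φ=242.26° → (κ,φ,ℓ)=(0.5242,242.26°,2.0855) → tip=(-0.4798,-0.9124,1.6942)
cmd 2: set ℓ=1.5038 → (κ,φ,ℓ)=(0.5242,242.26°,1.5038) → tip=(-0.2619,-0.4980,1.3528)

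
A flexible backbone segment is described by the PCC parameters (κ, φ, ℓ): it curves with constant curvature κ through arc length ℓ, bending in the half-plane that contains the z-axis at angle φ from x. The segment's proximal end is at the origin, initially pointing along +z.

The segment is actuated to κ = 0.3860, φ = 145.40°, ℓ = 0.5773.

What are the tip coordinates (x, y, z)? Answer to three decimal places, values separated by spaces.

-0.053 0.036 0.573

θ = κ·ℓ = 0.3860 × 0.5773 = 0.22284 rad
ρ = (1 − cos θ)/κ = (1 − 0.97527)/0.3860 = 0.06406
z = sin θ / κ = 0.22100/0.3860 = 0.57253
x = ρ cos φ = 0.06406 × cos(145.40°) = -0.05273
y = ρ sin φ = 0.06406 × sin(145.40°) = 0.03637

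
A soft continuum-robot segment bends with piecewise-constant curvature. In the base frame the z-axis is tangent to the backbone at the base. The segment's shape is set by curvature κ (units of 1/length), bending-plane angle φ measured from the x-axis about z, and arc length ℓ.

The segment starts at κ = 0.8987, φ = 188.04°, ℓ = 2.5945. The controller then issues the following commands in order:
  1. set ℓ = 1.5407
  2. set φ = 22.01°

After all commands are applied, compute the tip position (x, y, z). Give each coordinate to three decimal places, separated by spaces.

initial: κ=0.8987, φ=188.04°, ℓ=2.5945
cmd 1: set ℓ=1.5407 → (κ,φ,ℓ)=(0.8987,188.04°,1.5407) → tip=(-0.8978,-0.1268,1.0935)
cmd 2: set φ=22.01° → (κ,φ,ℓ)=(0.8987,22.01°,1.5407) → tip=(0.8407,0.3398,1.0935)

0.841 0.340 1.093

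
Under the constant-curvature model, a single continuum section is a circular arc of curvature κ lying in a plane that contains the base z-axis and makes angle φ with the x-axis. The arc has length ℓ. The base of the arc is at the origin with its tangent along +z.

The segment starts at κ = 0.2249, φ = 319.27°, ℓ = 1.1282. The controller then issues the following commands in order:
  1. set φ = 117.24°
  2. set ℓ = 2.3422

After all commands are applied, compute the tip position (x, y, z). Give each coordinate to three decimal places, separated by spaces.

initial: κ=0.2249, φ=319.27°, ℓ=1.1282
cmd 1: set φ=117.24° → (κ,φ,ℓ)=(0.2249,117.24°,1.1282) → tip=(-0.0652,0.1266,1.1161)
cmd 2: set ℓ=2.3422 → (κ,φ,ℓ)=(0.2249,117.24°,2.3422) → tip=(-0.2759,0.5359,2.2354)

-0.276 0.536 2.235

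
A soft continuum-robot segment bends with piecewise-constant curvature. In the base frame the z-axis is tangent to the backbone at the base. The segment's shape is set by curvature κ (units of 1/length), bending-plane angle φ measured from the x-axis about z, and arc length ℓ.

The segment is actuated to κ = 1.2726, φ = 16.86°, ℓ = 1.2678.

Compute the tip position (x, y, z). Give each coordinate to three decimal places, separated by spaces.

θ = κ·ℓ = 1.2726 × 1.2678 = 1.61340 rad
ρ = (1 − cos θ)/κ = (1 − -0.04259)/1.2726 = 0.81926
z = sin θ / κ = 0.99909/1.2726 = 0.78508
x = ρ cos φ = 0.81926 × cos(16.86°) = 0.78405
y = ρ sin φ = 0.81926 × sin(16.86°) = 0.23761

0.784 0.238 0.785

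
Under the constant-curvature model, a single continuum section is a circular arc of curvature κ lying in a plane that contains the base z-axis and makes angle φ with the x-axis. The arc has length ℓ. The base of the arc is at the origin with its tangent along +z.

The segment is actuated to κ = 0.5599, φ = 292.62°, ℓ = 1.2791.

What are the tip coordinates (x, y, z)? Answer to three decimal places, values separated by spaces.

θ = κ·ℓ = 0.5599 × 1.2791 = 0.71617 rad
ρ = (1 − cos θ)/κ = (1 − 0.75433)/0.5599 = 0.43878
z = sin θ / κ = 0.65650/0.5599 = 1.17253
x = ρ cos φ = 0.43878 × cos(292.62°) = 0.16876
y = ρ sin φ = 0.43878 × sin(292.62°) = -0.40503

0.169 -0.405 1.173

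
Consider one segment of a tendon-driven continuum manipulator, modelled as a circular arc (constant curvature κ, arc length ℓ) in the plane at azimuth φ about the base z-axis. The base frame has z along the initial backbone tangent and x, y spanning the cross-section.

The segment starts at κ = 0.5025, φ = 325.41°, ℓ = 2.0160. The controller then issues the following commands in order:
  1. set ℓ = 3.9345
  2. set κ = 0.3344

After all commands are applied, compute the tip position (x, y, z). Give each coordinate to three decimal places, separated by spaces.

1.841 -1.269 2.894

initial: κ=0.5025, φ=325.41°, ℓ=2.0160
cmd 1: set ℓ=3.9345 → (κ,φ,ℓ)=(0.5025,325.41°,3.9345) → tip=(2.2857,-1.5762,1.8280)
cmd 2: set κ=0.3344 → (κ,φ,ℓ)=(0.3344,325.41°,3.9345) → tip=(1.8406,-1.2693,2.8937)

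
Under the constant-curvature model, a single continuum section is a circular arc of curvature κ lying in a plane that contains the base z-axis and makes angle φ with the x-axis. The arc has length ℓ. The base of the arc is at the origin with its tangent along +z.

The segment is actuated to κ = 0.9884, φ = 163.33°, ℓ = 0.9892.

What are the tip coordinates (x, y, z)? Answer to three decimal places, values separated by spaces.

θ = κ·ℓ = 0.9884 × 0.9892 = 0.97773 rad
ρ = (1 − cos θ)/κ = (1 − 0.55891)/0.9884 = 0.44627
z = sin θ / κ = 0.82923/0.9884 = 0.83896
x = ρ cos φ = 0.44627 × cos(163.33°) = -0.42751
y = ρ sin φ = 0.44627 × sin(163.33°) = 0.12802

-0.428 0.128 0.839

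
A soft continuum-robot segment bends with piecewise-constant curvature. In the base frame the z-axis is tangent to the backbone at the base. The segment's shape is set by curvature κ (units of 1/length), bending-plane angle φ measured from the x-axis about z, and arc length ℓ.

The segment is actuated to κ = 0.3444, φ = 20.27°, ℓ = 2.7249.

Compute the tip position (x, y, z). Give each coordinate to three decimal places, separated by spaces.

1.114 0.411 2.342

θ = κ·ℓ = 0.3444 × 2.7249 = 0.93846 rad
ρ = (1 − cos θ)/κ = (1 − 0.59103)/0.3444 = 1.18747
z = sin θ / κ = 0.80665/0.3444 = 2.34218
x = ρ cos φ = 1.18747 × cos(20.27°) = 1.11393
y = ρ sin φ = 1.18747 × sin(20.27°) = 0.41139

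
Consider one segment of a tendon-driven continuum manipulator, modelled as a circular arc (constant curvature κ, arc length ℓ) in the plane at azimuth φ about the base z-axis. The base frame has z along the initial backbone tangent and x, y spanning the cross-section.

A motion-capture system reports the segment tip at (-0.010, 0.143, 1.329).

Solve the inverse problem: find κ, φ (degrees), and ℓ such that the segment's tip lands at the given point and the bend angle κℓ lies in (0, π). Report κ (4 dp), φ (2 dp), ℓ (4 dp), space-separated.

0.1605 94.00 1.3393

ρ = √(x²+y²) = √(-0.010² + 0.143²) = 0.14335
φ = atan2(y, x) mod 360° = atan2(0.143, -0.010) = 94.0002°
|p|² = ρ² + z² = 0.14335² + 1.329² = 1.78679
κ = 2ρ / |p|² = 2×0.14335 / 1.78679 = 0.16045
θ = 2·atan2(ρ, z) = 2·atan2(0.14335, 1.329) = 0.21489 rad
ℓ = θ/κ = 0.21489/0.16045 = 1.33928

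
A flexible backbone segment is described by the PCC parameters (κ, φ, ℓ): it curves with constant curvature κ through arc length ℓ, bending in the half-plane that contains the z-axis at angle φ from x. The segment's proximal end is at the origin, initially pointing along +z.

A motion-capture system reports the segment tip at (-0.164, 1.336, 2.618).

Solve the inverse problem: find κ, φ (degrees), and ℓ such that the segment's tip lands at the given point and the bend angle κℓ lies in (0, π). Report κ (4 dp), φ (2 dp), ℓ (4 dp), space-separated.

ρ = √(x²+y²) = √(-0.164² + 1.336²) = 1.34603
φ = atan2(y, x) mod 360° = atan2(1.336, -0.164) = 96.9983°
|p|² = ρ² + z² = 1.34603² + 2.618² = 8.66572
κ = 2ρ / |p|² = 2×1.34603 / 8.66572 = 0.31066
θ = 2·atan2(ρ, z) = 2·atan2(1.34603, 2.618) = 0.94980 rad
ℓ = θ/κ = 0.94980/0.31066 = 3.05739

0.3107 97.00 3.0574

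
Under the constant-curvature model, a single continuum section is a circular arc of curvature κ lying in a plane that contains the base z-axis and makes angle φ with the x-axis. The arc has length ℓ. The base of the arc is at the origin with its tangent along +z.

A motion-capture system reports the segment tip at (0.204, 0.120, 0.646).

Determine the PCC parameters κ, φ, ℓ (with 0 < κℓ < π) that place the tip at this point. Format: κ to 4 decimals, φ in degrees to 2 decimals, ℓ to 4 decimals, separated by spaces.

1.0000 30.47 0.7023

ρ = √(x²+y²) = √(0.204² + 0.120²) = 0.23668
φ = atan2(y, x) mod 360° = atan2(0.120, 0.204) = 30.4655°
|p|² = ρ² + z² = 0.23668² + 0.646² = 0.47333
κ = 2ρ / |p|² = 2×0.23668 / 0.47333 = 1.00005
θ = 2·atan2(ρ, z) = 2·atan2(0.23668, 0.646) = 0.70237 rad
ℓ = θ/κ = 0.70237/1.00005 = 0.70234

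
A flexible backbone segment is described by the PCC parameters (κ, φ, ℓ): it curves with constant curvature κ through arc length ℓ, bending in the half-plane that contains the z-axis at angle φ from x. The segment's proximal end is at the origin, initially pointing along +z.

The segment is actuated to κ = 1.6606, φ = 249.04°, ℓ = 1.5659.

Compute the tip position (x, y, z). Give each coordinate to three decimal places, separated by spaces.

θ = κ·ℓ = 1.6606 × 1.5659 = 2.60033 rad
ρ = (1 − cos θ)/κ = (1 − -0.85706)/1.6606 = 1.11831
z = sin θ / κ = 0.51522/1.6606 = 0.31026
x = ρ cos φ = 1.11831 × cos(249.04°) = -0.40004
y = ρ sin φ = 1.11831 × sin(249.04°) = -1.04431

-0.400 -1.044 0.310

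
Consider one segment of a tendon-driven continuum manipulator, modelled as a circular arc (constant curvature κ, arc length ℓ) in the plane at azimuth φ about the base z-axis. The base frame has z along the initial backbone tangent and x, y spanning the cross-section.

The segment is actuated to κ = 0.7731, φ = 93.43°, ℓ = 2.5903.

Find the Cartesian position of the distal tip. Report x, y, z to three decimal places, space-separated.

θ = κ·ℓ = 0.7731 × 2.5903 = 2.00256 rad
ρ = (1 − cos θ)/κ = (1 − -0.41847)/0.7731 = 1.83479
z = sin θ / κ = 0.90823/0.7731 = 1.17479
x = ρ cos φ = 1.83479 × cos(93.43°) = -0.10977
y = ρ sin φ = 1.83479 × sin(93.43°) = 1.83150

-0.110 1.832 1.175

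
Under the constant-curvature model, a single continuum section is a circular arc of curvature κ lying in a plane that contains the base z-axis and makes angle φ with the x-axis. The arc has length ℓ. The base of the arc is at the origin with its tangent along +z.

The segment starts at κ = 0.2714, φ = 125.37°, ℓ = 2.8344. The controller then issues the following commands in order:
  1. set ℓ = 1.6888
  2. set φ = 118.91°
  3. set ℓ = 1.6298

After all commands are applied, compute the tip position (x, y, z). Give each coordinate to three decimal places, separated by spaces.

initial: κ=0.2714, φ=125.37°, ℓ=2.8344
cmd 1: set ℓ=1.6888 → (κ,φ,ℓ)=(0.2714,125.37°,1.6888) → tip=(-0.2201,0.3101,1.6303)
cmd 2: set φ=118.91° → (κ,φ,ℓ)=(0.2714,118.91°,1.6888) → tip=(-0.1838,0.3329,1.6303)
cmd 3: set ℓ=1.6298 → (κ,φ,ℓ)=(0.2714,118.91°,1.6298) → tip=(-0.1714,0.3104,1.5772)

-0.171 0.310 1.577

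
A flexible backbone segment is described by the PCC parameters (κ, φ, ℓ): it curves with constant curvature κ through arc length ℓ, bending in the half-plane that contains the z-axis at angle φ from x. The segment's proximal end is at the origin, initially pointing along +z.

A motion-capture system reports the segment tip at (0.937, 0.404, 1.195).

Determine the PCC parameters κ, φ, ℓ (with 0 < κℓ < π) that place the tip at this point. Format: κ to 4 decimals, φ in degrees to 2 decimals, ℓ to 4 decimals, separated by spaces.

0.8265 23.32 1.7102

ρ = √(x²+y²) = √(0.937² + 0.404²) = 1.02038
φ = atan2(y, x) mod 360° = atan2(0.404, 0.937) = 23.3239°
|p|² = ρ² + z² = 1.02038² + 1.195² = 2.46921
κ = 2ρ / |p|² = 2×1.02038 / 2.46921 = 0.82649
θ = 2·atan2(ρ, z) = 2·atan2(1.02038, 1.195) = 1.41348 rad
ℓ = θ/κ = 1.41348/0.82649 = 1.71023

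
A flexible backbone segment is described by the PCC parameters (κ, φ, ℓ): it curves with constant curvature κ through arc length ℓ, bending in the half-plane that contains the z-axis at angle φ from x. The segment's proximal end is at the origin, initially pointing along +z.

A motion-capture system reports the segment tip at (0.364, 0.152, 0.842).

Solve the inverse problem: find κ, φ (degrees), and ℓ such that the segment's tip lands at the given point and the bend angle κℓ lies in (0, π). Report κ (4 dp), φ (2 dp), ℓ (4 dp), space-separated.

0.9125 22.66 0.9602

ρ = √(x²+y²) = √(0.364² + 0.152²) = 0.39446
φ = atan2(y, x) mod 360° = atan2(0.152, 0.364) = 22.6646°
|p|² = ρ² + z² = 0.39446² + 0.842² = 0.86456
κ = 2ρ / |p|² = 2×0.39446 / 0.86456 = 0.91251
θ = 2·atan2(ρ, z) = 2·atan2(0.39446, 0.842) = 0.87623 rad
ℓ = θ/κ = 0.87623/0.91251 = 0.96025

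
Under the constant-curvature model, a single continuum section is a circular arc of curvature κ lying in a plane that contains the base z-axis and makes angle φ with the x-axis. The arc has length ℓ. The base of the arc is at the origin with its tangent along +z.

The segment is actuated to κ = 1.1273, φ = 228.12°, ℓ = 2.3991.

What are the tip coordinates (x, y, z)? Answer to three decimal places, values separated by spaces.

-1.129 -1.259 0.376

θ = κ·ℓ = 1.1273 × 2.3991 = 2.70451 rad
ρ = (1 − cos θ)/κ = (1 − -0.90599)/1.1273 = 1.69076
z = sin θ / κ = 0.42330/1.1273 = 0.37550
x = ρ cos φ = 1.69076 × cos(228.12°) = -1.12870
y = ρ sin φ = 1.69076 × sin(228.12°) = -1.25884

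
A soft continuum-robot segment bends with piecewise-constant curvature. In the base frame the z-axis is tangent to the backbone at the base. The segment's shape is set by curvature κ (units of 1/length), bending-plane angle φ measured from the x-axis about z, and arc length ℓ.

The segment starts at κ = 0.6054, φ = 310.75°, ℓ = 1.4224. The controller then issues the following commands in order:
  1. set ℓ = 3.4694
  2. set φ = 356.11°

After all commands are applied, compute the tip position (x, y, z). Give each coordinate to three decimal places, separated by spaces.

2.481 -0.169 1.426

initial: κ=0.6054, φ=310.75°, ℓ=1.4224
cmd 1: set ℓ=3.4694 → (κ,φ,ℓ)=(0.6054,310.75°,3.4694) → tip=(1.6229,-1.8835,1.4255)
cmd 2: set φ=356.11° → (κ,φ,ℓ)=(0.6054,356.11°,3.4694) → tip=(2.4805,-0.1687,1.4255)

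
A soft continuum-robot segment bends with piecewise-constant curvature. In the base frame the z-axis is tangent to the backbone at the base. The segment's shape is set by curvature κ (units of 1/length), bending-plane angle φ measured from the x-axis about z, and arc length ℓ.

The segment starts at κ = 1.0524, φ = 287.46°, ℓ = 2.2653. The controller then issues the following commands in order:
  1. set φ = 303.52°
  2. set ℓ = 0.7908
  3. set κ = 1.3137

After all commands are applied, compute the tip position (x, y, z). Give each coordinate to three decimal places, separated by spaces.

initial: κ=1.0524, φ=287.46°, ℓ=2.2653
cmd 1: set φ=303.52° → (κ,φ,ℓ)=(1.0524,303.52°,2.2653) → tip=(0.9059,-1.3677,0.6530)
cmd 2: set ℓ=0.7908 → (κ,φ,ℓ)=(1.0524,303.52°,0.7908) → tip=(0.1715,-0.2589,0.7026)
cmd 3: set κ=1.3137 → (κ,φ,ℓ)=(1.3137,303.52°,0.7908) → tip=(0.2072,-0.3127,0.6560)

0.207 -0.313 0.656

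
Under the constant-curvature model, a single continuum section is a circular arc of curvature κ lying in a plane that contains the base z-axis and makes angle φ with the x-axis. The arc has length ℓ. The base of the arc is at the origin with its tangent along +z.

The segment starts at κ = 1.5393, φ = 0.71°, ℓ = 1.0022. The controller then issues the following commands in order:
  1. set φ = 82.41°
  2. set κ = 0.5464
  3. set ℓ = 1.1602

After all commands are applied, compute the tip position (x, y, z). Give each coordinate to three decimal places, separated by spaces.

0.047 0.352 1.084

initial: κ=1.5393, φ=0.71°, ℓ=1.0022
cmd 1: set φ=82.41° → (κ,φ,ℓ)=(1.5393,82.41°,1.0022) → tip=(0.0834,0.6259,0.6494)
cmd 2: set κ=0.5464 → (κ,φ,ℓ)=(0.5464,82.41°,1.0022) → tip=(0.0353,0.2653,0.9529)
cmd 3: set ℓ=1.1602 → (κ,φ,ℓ)=(0.5464,82.41°,1.1602) → tip=(0.0470,0.3525,1.0840)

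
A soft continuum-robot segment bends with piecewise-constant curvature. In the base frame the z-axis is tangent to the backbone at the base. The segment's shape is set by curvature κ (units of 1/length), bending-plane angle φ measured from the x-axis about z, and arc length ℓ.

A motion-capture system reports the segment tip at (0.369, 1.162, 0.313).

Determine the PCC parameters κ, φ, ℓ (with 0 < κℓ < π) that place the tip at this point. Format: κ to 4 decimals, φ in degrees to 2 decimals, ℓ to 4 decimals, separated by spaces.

1.5390 72.38 1.7147

ρ = √(x²+y²) = √(0.369² + 1.162²) = 1.21918
φ = atan2(y, x) mod 360° = atan2(1.162, 0.369) = 72.3824°
|p|² = ρ² + z² = 1.21918² + 0.313² = 1.58437
κ = 2ρ / |p|² = 2×1.21918 / 1.58437 = 1.53901
θ = 2·atan2(ρ, z) = 2·atan2(1.21918, 0.313) = 2.63899 rad
ℓ = θ/κ = 2.63899/1.53901 = 1.71473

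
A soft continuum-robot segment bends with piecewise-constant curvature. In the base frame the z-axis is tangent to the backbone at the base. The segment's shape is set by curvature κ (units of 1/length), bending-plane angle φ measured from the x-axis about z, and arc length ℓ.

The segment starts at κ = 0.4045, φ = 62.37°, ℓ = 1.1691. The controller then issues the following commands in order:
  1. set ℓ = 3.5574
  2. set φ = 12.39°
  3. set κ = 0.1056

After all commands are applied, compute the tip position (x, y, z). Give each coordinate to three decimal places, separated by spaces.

initial: κ=0.4045, φ=62.37°, ℓ=1.1691
cmd 1: set ℓ=3.5574 → (κ,φ,ℓ)=(0.4045,62.37°,3.5574) → tip=(0.9958,1.9024,2.4507)
cmd 2: set φ=12.39° → (κ,φ,ℓ)=(0.4045,12.39°,3.5574) → tip=(2.0972,0.4607,2.4507)
cmd 3: set κ=0.1056 → (κ,φ,ℓ)=(0.1056,12.39°,3.5574) → tip=(0.6450,0.1417,3.4743)

0.645 0.142 3.474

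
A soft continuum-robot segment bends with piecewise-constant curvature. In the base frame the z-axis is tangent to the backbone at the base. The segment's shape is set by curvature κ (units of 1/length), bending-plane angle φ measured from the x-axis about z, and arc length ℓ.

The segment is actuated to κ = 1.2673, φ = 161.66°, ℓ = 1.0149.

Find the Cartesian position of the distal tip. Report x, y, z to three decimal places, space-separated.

θ = κ·ℓ = 1.2673 × 1.0149 = 1.28618 rad
ρ = (1 − cos θ)/κ = (1 − 0.28079)/1.2673 = 0.56752
z = sin θ / κ = 0.95977/1.2673 = 0.75733
x = ρ cos φ = 0.56752 × cos(161.66°) = -0.53869
y = ρ sin φ = 0.56752 × sin(161.66°) = 0.17857

-0.539 0.179 0.757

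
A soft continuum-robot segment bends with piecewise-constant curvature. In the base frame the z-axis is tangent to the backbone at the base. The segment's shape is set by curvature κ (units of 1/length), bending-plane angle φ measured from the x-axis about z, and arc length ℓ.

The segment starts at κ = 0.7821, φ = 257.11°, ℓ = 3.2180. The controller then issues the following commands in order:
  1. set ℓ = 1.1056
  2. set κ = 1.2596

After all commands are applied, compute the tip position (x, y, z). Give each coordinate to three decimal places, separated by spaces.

initial: κ=0.7821, φ=257.11°, ℓ=3.2180
cmd 1: set ℓ=1.1056 → (κ,φ,ℓ)=(0.7821,257.11°,1.1056) → tip=(-0.1002,-0.4376,0.9729)
cmd 2: set κ=1.2596 → (κ,φ,ℓ)=(1.2596,257.11°,1.1056) → tip=(-0.1457,-0.6367,0.7813)

-0.146 -0.637 0.781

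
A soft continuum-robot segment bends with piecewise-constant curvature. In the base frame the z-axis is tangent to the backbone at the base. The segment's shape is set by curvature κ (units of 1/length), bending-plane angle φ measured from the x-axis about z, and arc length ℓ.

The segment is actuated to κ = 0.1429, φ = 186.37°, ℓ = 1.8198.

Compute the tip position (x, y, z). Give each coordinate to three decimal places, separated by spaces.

θ = κ·ℓ = 0.1429 × 1.8198 = 0.26005 rad
ρ = (1 − cos θ)/κ = (1 − 0.96638)/0.1429 = 0.23529
z = sin θ / κ = 0.25713/0.1429 = 1.79936
x = ρ cos φ = 0.23529 × cos(186.37°) = -0.23384
y = ρ sin φ = 0.23529 × sin(186.37°) = -0.02610

-0.234 -0.026 1.799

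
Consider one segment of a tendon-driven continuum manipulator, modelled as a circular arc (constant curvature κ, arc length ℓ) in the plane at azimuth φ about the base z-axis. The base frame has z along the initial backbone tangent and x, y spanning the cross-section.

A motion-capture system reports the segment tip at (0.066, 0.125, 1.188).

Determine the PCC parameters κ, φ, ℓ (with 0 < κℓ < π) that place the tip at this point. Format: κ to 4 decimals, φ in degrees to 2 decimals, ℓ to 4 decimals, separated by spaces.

0.1975 62.17 1.1992

ρ = √(x²+y²) = √(0.066² + 0.125²) = 0.14135
φ = atan2(y, x) mod 360° = atan2(0.125, 0.066) = 62.1659°
|p|² = ρ² + z² = 0.14135² + 1.188² = 1.43132
κ = 2ρ / |p|² = 2×0.14135 / 1.43132 = 0.19752
θ = 2·atan2(ρ, z) = 2·atan2(0.14135, 1.188) = 0.23686 rad
ℓ = θ/κ = 0.23686/0.19752 = 1.19918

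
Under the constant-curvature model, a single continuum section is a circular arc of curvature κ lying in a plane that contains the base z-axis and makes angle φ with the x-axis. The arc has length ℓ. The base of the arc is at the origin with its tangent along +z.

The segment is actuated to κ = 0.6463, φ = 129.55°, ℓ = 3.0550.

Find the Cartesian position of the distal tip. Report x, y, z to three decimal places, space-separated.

θ = κ·ℓ = 0.6463 × 3.0550 = 1.97445 rad
ρ = (1 − cos θ)/κ = (1 − -0.39278)/0.6463 = 2.15500
z = sin θ / κ = 0.91963/0.6463 = 1.42292
x = ρ cos φ = 2.15500 × cos(129.55°) = -1.37220
y = ρ sin φ = 2.15500 × sin(129.55°) = 1.66166

-1.372 1.662 1.423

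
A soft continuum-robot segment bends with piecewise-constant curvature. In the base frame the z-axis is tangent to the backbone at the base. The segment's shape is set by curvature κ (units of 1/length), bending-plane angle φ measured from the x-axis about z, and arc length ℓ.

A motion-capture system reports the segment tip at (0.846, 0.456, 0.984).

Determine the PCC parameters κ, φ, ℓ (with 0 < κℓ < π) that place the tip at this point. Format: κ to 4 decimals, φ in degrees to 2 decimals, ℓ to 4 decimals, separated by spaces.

ρ = √(x²+y²) = √(0.846² + 0.456²) = 0.96107
φ = atan2(y, x) mod 360° = atan2(0.456, 0.846) = 28.3250°
|p|² = ρ² + z² = 0.96107² + 0.984² = 1.89191
κ = 2ρ / |p|² = 2×0.96107 / 1.89191 = 1.01598
θ = 2·atan2(ρ, z) = 2·atan2(0.96107, 0.984) = 1.54722 rad
ℓ = θ/κ = 1.54722/1.01598 = 1.52289

1.0160 28.32 1.5229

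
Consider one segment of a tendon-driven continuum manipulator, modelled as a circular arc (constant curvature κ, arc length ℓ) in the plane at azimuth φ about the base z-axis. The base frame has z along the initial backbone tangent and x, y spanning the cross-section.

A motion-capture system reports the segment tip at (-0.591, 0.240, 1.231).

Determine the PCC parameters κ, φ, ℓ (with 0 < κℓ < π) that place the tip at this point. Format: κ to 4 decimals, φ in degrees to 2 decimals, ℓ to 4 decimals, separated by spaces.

0.6637 157.90 1.4407

ρ = √(x²+y²) = √(-0.591² + 0.240²) = 0.63787
φ = atan2(y, x) mod 360° = atan2(0.240, -0.591) = 157.8984°
|p|² = ρ² + z² = 0.63787² + 1.231² = 1.92224
κ = 2ρ / |p|² = 2×0.63787 / 1.92224 = 0.66368
θ = 2·atan2(ρ, z) = 2·atan2(0.63787, 1.231) = 0.95616 rad
ℓ = θ/κ = 0.95616/0.66368 = 1.44071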